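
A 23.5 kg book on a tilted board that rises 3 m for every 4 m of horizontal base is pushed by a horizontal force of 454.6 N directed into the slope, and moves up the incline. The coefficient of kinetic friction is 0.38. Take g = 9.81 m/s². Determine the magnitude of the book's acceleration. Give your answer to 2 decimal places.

The horizontal push has components F cos 36.87° = 454.6 × 0.8000 = 363.680 N up the incline and F sin 36.87° = 454.6 × 0.6000 = 272.760 N pressing into the surface.
The normal force is therefore N = mg cos 36.87° + F sin 36.87° = 184.428 + 272.760 = 457.188 N, and kinetic friction down the slope is μN = 0.38 × 457.188 = 173.731 N.
Along the incline: F cos 36.87° − mg sin 36.87° − μN = ma, so 363.680 − 138.321 − 173.731 = 23.5 a, giving a = 2.1969 m/s².

2.20 m/s²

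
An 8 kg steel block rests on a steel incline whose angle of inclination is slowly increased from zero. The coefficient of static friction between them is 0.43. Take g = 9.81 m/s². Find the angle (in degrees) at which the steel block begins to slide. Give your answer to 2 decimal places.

23.27°

At the threshold of sliding, static friction is at its maximum μ_s N and exactly balances the weight component along the incline: mg sin θ = μ_s mg cos θ.
Hence tan θ = μ_s = 0.43, so θ = arctan(0.43) = 23.2677°.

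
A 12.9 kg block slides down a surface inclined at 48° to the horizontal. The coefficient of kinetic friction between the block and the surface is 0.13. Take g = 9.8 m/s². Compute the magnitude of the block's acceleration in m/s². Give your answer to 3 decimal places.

Resolving the weight along the incline: the component pulling the block down the slope is mg sin 48° = 12.9 × 9.8 × 0.7431 = 93.943 N, and the normal force is N = mg cos 48° = 12.9 × 9.8 × 0.6691 = 84.588 N.
Kinetic friction acts up the slope with magnitude f = μN = 0.13 × 84.588 = 10.996 N.
Net force along the incline is 93.943 − 10.996 = 82.947 N, so a = 82.947 / 12.9 = 6.4300 m/s².

6.430 m/s²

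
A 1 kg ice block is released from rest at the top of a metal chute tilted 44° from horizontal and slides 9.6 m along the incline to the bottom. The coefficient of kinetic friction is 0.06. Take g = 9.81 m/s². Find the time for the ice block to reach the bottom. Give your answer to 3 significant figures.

1.73 s

The weight component along the incline is mg sin 44° = 6.815 N and the normal force is N = mg cos 44° = 7.057 N.
Friction up the slope is f = μN = 0.06 × 7.057 = 0.423 N, so the net downslope force is 6.815 − 0.423 = 6.392 N and a = 6.392 / 1 = 6.3920 m/s².
Starting from rest, L = ½at², so t = √(2L/a) = √(2 × 9.6 / 6.3920) = 1.7331 s.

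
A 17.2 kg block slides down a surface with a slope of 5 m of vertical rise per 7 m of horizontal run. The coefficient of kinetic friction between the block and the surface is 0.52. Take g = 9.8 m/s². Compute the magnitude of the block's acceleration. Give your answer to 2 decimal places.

Resolving the weight along the incline: the component pulling the block down the slope is mg sin 35.54° = 17.2 × 9.8 × 0.5812 = 97.967 N, and the normal force is N = mg cos 35.54° = 17.2 × 9.8 × 0.8137 = 137.157 N.
Kinetic friction acts up the slope with magnitude f = μN = 0.52 × 137.157 = 71.322 N.
Net force along the incline is 97.967 − 71.322 = 26.645 N, so a = 26.645 / 17.2 = 1.5491 m/s².

1.55 m/s²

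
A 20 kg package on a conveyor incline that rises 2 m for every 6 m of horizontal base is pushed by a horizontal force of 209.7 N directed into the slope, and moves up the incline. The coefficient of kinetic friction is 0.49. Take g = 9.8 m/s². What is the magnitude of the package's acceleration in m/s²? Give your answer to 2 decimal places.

0.67 m/s²

The horizontal push has components F cos 18.43° = 209.7 × 0.9487 = 198.942 N up the incline and F sin 18.43° = 209.7 × 0.3162 = 66.307 N pressing into the surface.
The normal force is therefore N = mg cos 18.43° + F sin 18.43° = 185.945 + 66.307 = 252.252 N, and kinetic friction down the slope is μN = 0.49 × 252.252 = 123.603 N.
Along the incline: F cos 18.43° − mg sin 18.43° − μN = ma, so 198.942 − 61.975 − 123.603 = 20 a, giving a = 0.6682 m/s².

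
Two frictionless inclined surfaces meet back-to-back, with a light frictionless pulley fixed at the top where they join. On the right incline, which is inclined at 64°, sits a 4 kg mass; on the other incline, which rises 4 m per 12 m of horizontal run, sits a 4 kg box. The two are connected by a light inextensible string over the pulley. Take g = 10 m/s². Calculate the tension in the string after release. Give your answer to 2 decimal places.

24.30 N

Resolve each weight along its own incline: the 4 kg mass has component 4 × 10 × sin 64° = 35.952 N down its slope, and the 4 kg mass has 4 × 10 × sin 18.43° = 12.649 N down its slope.
The 4 kg side's 35.952 N exceeds the other side's 12.649 N, so that mass slides down and the 4 kg mass slides up. Taking that direction as positive, Newton's second law for the whole system gives 35.952 − 12.649 = (4 + 4) a, so a = 23.303 / 8 = 2.9129 m/s².
For the 4 kg mass (up-slope positive): T − 12.649 = 4 × 2.9129, so T = 24.301 N.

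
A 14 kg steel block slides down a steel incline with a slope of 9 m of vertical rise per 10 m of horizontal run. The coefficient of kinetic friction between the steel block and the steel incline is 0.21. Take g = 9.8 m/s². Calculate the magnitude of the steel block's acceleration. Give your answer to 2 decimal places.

5.03 m/s²

Resolving the weight along the incline: the component pulling the steel block down the slope is mg sin 41.99° = 14 × 9.8 × 0.6690 = 91.787 N, and the normal force is N = mg cos 41.99° = 14 × 9.8 × 0.7433 = 101.981 N.
Kinetic friction acts up the slope with magnitude f = μN = 0.21 × 101.981 = 21.416 N.
Net force along the incline is 91.787 − 21.416 = 70.371 N, so a = 70.371 / 14 = 5.0265 m/s².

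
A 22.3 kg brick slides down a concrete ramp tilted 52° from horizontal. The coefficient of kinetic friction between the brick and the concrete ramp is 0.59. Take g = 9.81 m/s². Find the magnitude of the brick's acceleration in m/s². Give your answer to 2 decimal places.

Resolving the weight along the incline: the component pulling the brick down the slope is mg sin 52° = 22.3 × 9.81 × 0.7880 = 172.385 N, and the normal force is N = mg cos 52° = 22.3 × 9.81 × 0.6157 = 134.692 N.
Kinetic friction acts up the slope with magnitude f = μN = 0.59 × 134.692 = 79.468 N.
Net force along the incline is 172.385 − 79.468 = 92.917 N, so a = 92.917 / 22.3 = 4.1667 m/s².

4.17 m/s²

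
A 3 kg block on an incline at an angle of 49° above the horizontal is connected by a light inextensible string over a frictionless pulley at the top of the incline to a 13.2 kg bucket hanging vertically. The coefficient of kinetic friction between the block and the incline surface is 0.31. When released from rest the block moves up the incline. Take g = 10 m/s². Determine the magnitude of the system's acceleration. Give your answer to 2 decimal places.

For the block on the incline: the weight component along the slope is m₁g sin 49° = 3 × 10 × 0.7547 = 22.641 N and the normal force is N = m₁g cos 49° = 19.682 N.
Kinetic friction opposes the block's motion up the incline: f = μN = 0.31 × 19.682 = 6.101 N acting down the slope.
Newton's second law for the block (up-slope positive): T − 22.641 − 6.101 = 3 a. For the hanging bucket (downward positive): 13.2 × 10 − T = 13.2 a.
Adding the two equations eliminates T: 103.258 = 16.2 a, so a = 6.3740 m/s².

6.37 m/s²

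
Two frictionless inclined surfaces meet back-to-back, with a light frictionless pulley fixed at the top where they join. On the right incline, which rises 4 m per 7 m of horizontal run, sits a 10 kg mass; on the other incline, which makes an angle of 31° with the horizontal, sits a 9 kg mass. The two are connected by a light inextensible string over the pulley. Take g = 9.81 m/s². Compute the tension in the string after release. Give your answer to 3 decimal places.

Resolve each weight along its own incline: the 10 kg mass has component 10 × 9.81 × sin 29.74° = 48.671 N down its slope, and the 9 kg mass has 9 × 9.81 × sin 31° = 45.473 N down its slope.
The 10 kg side's 48.671 N exceeds the other side's 45.473 N, so that mass slides down and the 9 kg mass slides up. Taking that direction as positive, Newton's second law for the whole system gives 48.671 − 45.473 = (10 + 9) a, so a = 3.198 / 19 = 0.1683 m/s².
For the 9 kg mass (up-slope positive): T − 45.473 = 9 × 0.1683, so T = 46.988 N.

46.988 N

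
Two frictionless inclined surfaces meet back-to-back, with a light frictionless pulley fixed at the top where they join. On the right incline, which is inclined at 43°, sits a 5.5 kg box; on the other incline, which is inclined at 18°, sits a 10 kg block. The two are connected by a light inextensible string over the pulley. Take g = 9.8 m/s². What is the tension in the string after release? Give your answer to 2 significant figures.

34 N

Resolve each weight along its own incline: the 5.5 kg mass has component 5.5 × 9.8 × sin 43° = 36.760 N down its slope, and the 10 kg mass has 10 × 9.8 × sin 18° = 30.284 N down its slope.
The 5.5 kg side's 36.760 N exceeds the other side's 30.284 N, so that mass slides down and the 10 kg mass slides up. Taking that direction as positive, Newton's second law for the whole system gives 36.760 − 30.284 = (5.5 + 10) a, so a = 6.476 / 15.5 = 0.4178 m/s².
For the 10 kg mass (up-slope positive): T − 30.284 = 10 × 0.4178, so T = 34.462 N.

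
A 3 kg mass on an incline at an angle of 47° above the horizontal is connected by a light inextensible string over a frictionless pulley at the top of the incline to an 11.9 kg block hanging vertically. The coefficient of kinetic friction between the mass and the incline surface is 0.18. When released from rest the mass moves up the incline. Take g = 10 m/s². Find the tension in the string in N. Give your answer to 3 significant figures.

For the mass on the incline: the weight component along the slope is m₁g sin 47° = 3 × 10 × 0.7314 = 21.942 N and the normal force is N = m₁g cos 47° = 20.460 N.
Kinetic friction opposes the mass's motion up the incline: f = μN = 0.18 × 20.460 = 3.683 N acting down the slope.
Newton's second law for the mass (up-slope positive): T − 21.942 − 3.683 = 3 a. For the hanging block (downward positive): 11.9 × 10 − T = 11.9 a.
Adding the two equations eliminates T: 93.375 = 14.9 a, so a = 6.2668 m/s².
Then from the hanging block's equation, T = 11.9 × (10 − 6.2668) = 44.425 N.

44.4 N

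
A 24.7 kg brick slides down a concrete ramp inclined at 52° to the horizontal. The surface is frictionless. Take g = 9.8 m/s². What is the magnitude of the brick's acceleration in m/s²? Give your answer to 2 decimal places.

Resolving the weight along the incline: the component pulling the brick down the slope is mg sin 52° = 24.7 × 9.8 × 0.7880 = 190.743 N, and the normal force is N = mg cos 52° = 24.7 × 9.8 × 0.6157 = 149.036 N.
With no friction the net force along the incline is 190.743 N, so a = g sin 52° = 190.743 / 24.7 = 7.7224 m/s².

7.72 m/s²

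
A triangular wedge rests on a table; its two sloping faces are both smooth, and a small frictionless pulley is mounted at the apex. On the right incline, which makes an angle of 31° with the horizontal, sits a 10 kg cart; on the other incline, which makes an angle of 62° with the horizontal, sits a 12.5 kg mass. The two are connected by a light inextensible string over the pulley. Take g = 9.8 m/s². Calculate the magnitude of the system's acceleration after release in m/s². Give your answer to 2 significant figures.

Resolve each weight along its own incline: the 10 kg mass has component 10 × 9.8 × sin 31° = 50.474 N down its slope, and the 12.5 kg mass has 12.5 × 9.8 × sin 62° = 108.161 N down its slope.
The 12.5 kg side's 108.161 N exceeds the other side's 50.474 N, so that mass slides down and the 10 kg mass slides up. Taking that direction as positive, Newton's second law for the whole system gives 108.161 − 50.474 = (10 + 12.5) a, so a = 57.687 / 22.5 = 2.5639 m/s².

2.6 m/s²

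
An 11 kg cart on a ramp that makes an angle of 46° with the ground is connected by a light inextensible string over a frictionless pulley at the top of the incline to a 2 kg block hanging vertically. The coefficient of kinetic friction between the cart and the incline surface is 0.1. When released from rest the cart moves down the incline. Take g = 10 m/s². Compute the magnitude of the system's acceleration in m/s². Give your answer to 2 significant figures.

For the cart on the incline: the weight component along the slope is m₁g sin 46° = 11 × 10 × 0.7193 = 79.123 N and the normal force is N = m₁g cos 46° = 76.412 N.
Kinetic friction opposes the cart's motion down the incline: f = μN = 0.1 × 76.412 = 7.641 N acting up the slope.
Newton's second law for the cart (down-slope positive): 79.123 − 7.641 − T = 11 a. For the hanging block (upward positive): T − 2 × 10 = 2 a.
Adding the two equations eliminates T: 51.482 = 13 a, so a = 3.9602 m/s².

4.0 m/s²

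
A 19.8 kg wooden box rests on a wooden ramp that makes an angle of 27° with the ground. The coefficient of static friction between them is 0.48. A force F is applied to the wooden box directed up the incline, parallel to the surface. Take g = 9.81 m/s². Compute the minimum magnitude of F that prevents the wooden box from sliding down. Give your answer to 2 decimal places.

The normal force is N = mg cos 27° = 173.067 N. With F at its minimum the wooden box is on the verge of sliding down, so static friction is at its maximum μ_s N = 0.48 × 173.067 = 83.072 N and acts up the slope.
Equilibrium along the incline: F + μ_s N = mg sin 27°, so F = 88.182 − 83.072 = 5.110 N.

5.11 N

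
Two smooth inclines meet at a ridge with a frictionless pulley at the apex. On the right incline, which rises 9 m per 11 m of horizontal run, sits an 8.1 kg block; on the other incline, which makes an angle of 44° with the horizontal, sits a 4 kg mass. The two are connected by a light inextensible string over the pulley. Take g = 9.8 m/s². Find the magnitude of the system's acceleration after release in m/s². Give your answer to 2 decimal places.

1.90 m/s²

Resolve each weight along its own incline: the 8.1 kg mass has component 8.1 × 9.8 × sin 39.29° = 50.266 N down its slope, and the 4 kg mass has 4 × 9.8 × sin 44° = 27.231 N down its slope.
The 8.1 kg side's 50.266 N exceeds the other side's 27.231 N, so that mass slides down and the 4 kg mass slides up. Taking that direction as positive, Newton's second law for the whole system gives 50.266 − 27.231 = (8.1 + 4) a, so a = 23.035 / 12.1 = 1.9037 m/s².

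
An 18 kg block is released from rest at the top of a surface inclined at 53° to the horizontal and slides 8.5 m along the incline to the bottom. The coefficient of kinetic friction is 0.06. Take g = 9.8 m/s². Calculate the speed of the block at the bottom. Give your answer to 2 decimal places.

The weight component along the incline is mg sin 53° = 140.879 N and the normal force is N = mg cos 53° = 106.160 N.
Friction up the slope is f = μN = 0.06 × 106.160 = 6.370 N, so the net downslope force is 140.879 − 6.370 = 134.509 N and a = 134.509 / 18 = 7.4727 m/s².
Starting from rest over a distance of 8.5 m, v² = 2aL = 2 × 7.4727 × 8.5 = 127.0359, so v = 11.2710 m/s.

11.27 m/s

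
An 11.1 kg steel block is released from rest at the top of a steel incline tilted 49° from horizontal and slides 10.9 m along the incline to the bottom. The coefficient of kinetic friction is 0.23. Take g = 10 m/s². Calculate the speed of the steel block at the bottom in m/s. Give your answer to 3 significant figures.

The weight component along the incline is mg sin 49° = 83.773 N and the normal force is N = mg cos 49° = 72.823 N.
Friction up the slope is f = μN = 0.23 × 72.823 = 16.749 N, so the net downslope force is 83.773 − 16.749 = 67.024 N and a = 67.024 / 11.1 = 6.0382 m/s².
Starting from rest over a distance of 10.9 m, v² = 2aL = 2 × 6.0382 × 10.9 = 131.6328, so v = 11.4731 m/s.

11.5 m/s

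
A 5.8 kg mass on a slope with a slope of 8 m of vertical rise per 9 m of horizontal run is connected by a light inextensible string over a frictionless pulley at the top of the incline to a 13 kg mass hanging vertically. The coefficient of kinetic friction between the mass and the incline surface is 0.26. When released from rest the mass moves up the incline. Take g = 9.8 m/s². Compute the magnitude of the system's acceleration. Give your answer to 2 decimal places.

For the mass on the incline: the weight component along the slope is m₁g sin 41.63° = 5.8 × 9.8 × 0.6644 = 37.764 N and the normal force is N = m₁g cos 41.63° = 42.483 N.
Kinetic friction opposes the mass's motion up the incline: f = μN = 0.26 × 42.483 = 11.046 N acting down the slope.
Newton's second law for the mass (up-slope positive): T − 37.764 − 11.046 = 5.8 a. For the hanging mass (downward positive): 13 × 9.8 − T = 13 a.
Adding the two equations eliminates T: 78.590 = 18.8 a, so a = 4.1803 m/s².

4.18 m/s²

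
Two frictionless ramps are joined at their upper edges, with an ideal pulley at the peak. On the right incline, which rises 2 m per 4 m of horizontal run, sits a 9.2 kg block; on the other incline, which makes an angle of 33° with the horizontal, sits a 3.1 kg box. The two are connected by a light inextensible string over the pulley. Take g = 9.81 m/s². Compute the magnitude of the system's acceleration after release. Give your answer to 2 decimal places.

1.93 m/s²

Resolve each weight along its own incline: the 9.2 kg mass has component 9.2 × 9.81 × sin 26.57° = 40.362 N down its slope, and the 3.1 kg mass has 3.1 × 9.81 × sin 33° = 16.563 N down its slope.
The 9.2 kg side's 40.362 N exceeds the other side's 16.563 N, so that mass slides down and the 3.1 kg mass slides up. Taking that direction as positive, Newton's second law for the whole system gives 40.362 − 16.563 = (9.2 + 3.1) a, so a = 23.799 / 12.3 = 1.9349 m/s².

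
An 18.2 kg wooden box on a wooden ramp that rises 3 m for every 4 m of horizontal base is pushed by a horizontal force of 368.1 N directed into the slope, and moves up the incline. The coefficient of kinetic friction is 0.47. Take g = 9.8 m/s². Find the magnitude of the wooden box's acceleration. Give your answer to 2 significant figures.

The horizontal push has components F cos 36.87° = 368.1 × 0.8000 = 294.480 N up the incline and F sin 36.87° = 368.1 × 0.6000 = 220.860 N pressing into the surface.
The normal force is therefore N = mg cos 36.87° + F sin 36.87° = 142.688 + 220.860 = 363.548 N, and kinetic friction down the slope is μN = 0.47 × 363.548 = 170.868 N.
Along the incline: F cos 36.87° − mg sin 36.87° − μN = ma, so 294.480 − 107.016 − 170.868 = 18.2 a, giving a = 0.9119 m/s².

0.91 m/s²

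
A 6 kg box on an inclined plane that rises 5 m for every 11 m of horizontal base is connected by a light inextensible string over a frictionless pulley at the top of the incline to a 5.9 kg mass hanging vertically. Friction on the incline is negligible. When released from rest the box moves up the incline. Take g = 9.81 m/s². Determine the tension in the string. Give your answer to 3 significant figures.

For the box on the incline: the weight component along the slope is m₁g sin 24.44° = 6 × 9.81 × 0.4138 = 24.356 N and the normal force is N = m₁g cos 24.44° = 53.584 N.
Newton's second law for the box (up-slope positive): T − 24.356 = 6 a. For the hanging mass (downward positive): 5.9 × 9.81 − T = 5.9 a.
Adding the two equations eliminates T: 33.523 = 11.9 a, so a = 2.8171 m/s².
Then from the hanging mass's equation, T = 5.9 × (9.81 − 2.8171) = 41.258 N.

41.3 N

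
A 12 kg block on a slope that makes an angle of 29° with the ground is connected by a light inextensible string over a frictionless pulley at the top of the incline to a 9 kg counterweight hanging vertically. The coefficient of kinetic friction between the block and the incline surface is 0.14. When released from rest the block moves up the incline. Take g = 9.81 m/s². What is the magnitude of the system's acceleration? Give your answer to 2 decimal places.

For the block on the incline: the weight component along the slope is m₁g sin 29° = 12 × 9.81 × 0.4848 = 57.071 N and the normal force is N = m₁g cos 29° = 102.960 N.
Kinetic friction opposes the block's motion up the incline: f = μN = 0.14 × 102.960 = 14.414 N acting down the slope.
Newton's second law for the block (up-slope positive): T − 57.071 − 14.414 = 12 a. For the hanging counterweight (downward positive): 9 × 9.81 − T = 9 a.
Adding the two equations eliminates T: 16.805 = 21 a, so a = 0.8002 m/s².

0.80 m/s²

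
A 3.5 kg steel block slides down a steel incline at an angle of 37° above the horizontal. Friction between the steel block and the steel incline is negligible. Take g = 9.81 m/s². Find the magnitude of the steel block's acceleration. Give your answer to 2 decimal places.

Resolving the weight along the incline: the component pulling the steel block down the slope is mg sin 37° = 3.5 × 9.81 × 0.6018 = 20.663 N, and the normal force is N = mg cos 37° = 3.5 × 9.81 × 0.7986 = 27.420 N.
With no friction the net force along the incline is 20.663 N, so a = g sin 37° = 20.663 / 3.5 = 5.9037 m/s².

5.90 m/s²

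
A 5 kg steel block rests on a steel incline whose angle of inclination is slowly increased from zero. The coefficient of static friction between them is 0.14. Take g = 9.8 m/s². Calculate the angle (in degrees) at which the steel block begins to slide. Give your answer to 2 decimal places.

At the threshold of sliding, static friction is at its maximum μ_s N and exactly balances the weight component along the incline: mg sin θ = μ_s mg cos θ.
Hence tan θ = μ_s = 0.14, so θ = arctan(0.14) = 7.9696°.

7.97°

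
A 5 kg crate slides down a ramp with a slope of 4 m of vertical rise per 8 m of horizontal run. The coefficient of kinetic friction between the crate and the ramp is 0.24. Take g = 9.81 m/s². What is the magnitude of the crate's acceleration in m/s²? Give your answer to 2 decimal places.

Resolving the weight along the incline: the component pulling the crate down the slope is mg sin 26.57° = 5 × 9.81 × 0.4472 = 21.935 N, and the normal force is N = mg cos 26.57° = 5 × 9.81 × 0.8944 = 43.870 N.
Kinetic friction acts up the slope with magnitude f = μN = 0.24 × 43.870 = 10.529 N.
Net force along the incline is 21.935 − 10.529 = 11.406 N, so a = 11.406 / 5 = 2.2812 m/s².

2.28 m/s²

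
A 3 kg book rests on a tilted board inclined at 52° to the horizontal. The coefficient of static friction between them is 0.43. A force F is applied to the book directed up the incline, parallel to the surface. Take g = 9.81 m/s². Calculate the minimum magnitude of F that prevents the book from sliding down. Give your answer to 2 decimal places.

15.40 N

The normal force is N = mg cos 52° = 18.119 N. With F at its minimum the book is on the verge of sliding down, so static friction is at its maximum μ_s N = 0.43 × 18.119 = 7.791 N and acts up the slope.
Equilibrium along the incline: F + μ_s N = mg sin 52°, so F = 23.191 − 7.791 = 15.400 N.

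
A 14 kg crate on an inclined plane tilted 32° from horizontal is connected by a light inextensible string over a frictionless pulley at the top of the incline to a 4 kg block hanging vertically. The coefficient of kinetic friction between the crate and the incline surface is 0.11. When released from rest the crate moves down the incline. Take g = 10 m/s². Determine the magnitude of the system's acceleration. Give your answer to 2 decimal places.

1.17 m/s²

For the crate on the incline: the weight component along the slope is m₁g sin 32° = 14 × 10 × 0.5299 = 74.186 N and the normal force is N = m₁g cos 32° = 118.727 N.
Kinetic friction opposes the crate's motion down the incline: f = μN = 0.11 × 118.727 = 13.060 N acting up the slope.
Newton's second law for the crate (down-slope positive): 74.186 − 13.060 − T = 14 a. For the hanging block (upward positive): T − 4 × 10 = 4 a.
Adding the two equations eliminates T: 21.126 = 18 a, so a = 1.1737 m/s².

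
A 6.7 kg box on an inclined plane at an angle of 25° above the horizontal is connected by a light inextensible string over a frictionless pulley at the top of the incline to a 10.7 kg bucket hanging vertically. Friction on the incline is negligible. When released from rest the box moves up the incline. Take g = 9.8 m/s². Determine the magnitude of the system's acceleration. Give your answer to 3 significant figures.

For the box on the incline: the weight component along the slope is m₁g sin 25° = 6.7 × 9.8 × 0.4226 = 27.748 N and the normal force is N = m₁g cos 25° = 59.508 N.
Newton's second law for the box (up-slope positive): T − 27.748 = 6.7 a. For the hanging bucket (downward positive): 10.7 × 9.8 − T = 10.7 a.
Adding the two equations eliminates T: 77.112 = 17.4 a, so a = 4.4317 m/s².

4.43 m/s²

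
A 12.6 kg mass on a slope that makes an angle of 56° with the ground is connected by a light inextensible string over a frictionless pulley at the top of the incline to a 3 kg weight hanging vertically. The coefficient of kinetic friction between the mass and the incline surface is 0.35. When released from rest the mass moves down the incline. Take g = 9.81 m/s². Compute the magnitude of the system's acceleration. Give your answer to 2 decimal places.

3.13 m/s²

For the mass on the incline: the weight component along the slope is m₁g sin 56° = 12.6 × 9.81 × 0.8290 = 102.469 N and the normal force is N = m₁g cos 56° = 69.120 N.
Kinetic friction opposes the mass's motion down the incline: f = μN = 0.35 × 69.120 = 24.192 N acting up the slope.
Newton's second law for the mass (down-slope positive): 102.469 − 24.192 − T = 12.6 a. For the hanging weight (upward positive): T − 3 × 9.81 = 3 a.
Adding the two equations eliminates T: 48.847 = 15.6 a, so a = 3.1312 m/s².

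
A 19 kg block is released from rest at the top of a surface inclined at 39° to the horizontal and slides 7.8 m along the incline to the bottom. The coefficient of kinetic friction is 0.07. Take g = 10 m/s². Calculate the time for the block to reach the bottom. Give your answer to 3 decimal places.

The weight component along the incline is mg sin 39° = 119.571 N and the normal force is N = mg cos 39° = 147.658 N.
Friction up the slope is f = μN = 0.07 × 147.658 = 10.336 N, so the net downslope force is 119.571 − 10.336 = 109.235 N and a = 109.235 / 19 = 5.7492 m/s².
Starting from rest, L = ½at², so t = √(2L/a) = √(2 × 7.8 / 5.7492) = 1.6472 s.

1.647 s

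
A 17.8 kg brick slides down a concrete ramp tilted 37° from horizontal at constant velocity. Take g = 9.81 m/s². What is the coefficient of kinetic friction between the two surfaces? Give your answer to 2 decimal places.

0.75

At constant velocity the net force along the incline is zero: mg sin 37° = μ mg cos 37°.
So μ = tan 37° = 0.6018 / 0.7986 = 0.7536.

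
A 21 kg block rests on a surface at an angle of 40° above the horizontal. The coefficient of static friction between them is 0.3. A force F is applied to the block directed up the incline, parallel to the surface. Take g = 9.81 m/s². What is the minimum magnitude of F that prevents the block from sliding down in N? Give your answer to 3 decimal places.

85.077 N

The normal force is N = mg cos 40° = 157.813 N. With F at its minimum the block is on the verge of sliding down, so static friction is at its maximum μ_s N = 0.3 × 157.813 = 47.344 N and acts up the slope.
Equilibrium along the incline: F + μ_s N = mg sin 40°, so F = 132.421 − 47.344 = 85.077 N.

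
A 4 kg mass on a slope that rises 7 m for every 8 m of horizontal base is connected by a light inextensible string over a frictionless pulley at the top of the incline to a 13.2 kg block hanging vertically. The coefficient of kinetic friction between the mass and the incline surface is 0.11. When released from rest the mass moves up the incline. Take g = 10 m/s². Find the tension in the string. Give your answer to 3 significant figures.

For the mass on the incline: the weight component along the slope is m₁g sin 41.19° = 4 × 10 × 0.6585 = 26.340 N and the normal force is N = m₁g cos 41.19° = 30.103 N.
Kinetic friction opposes the mass's motion up the incline: f = μN = 0.11 × 30.103 = 3.311 N acting down the slope.
Newton's second law for the mass (up-slope positive): T − 26.340 − 3.311 = 4 a. For the hanging block (downward positive): 13.2 × 10 − T = 13.2 a.
Adding the two equations eliminates T: 102.349 = 17.2 a, so a = 5.9505 m/s².
Then from the hanging block's equation, T = 13.2 × (10 − 5.9505) = 53.453 N.

53.5 N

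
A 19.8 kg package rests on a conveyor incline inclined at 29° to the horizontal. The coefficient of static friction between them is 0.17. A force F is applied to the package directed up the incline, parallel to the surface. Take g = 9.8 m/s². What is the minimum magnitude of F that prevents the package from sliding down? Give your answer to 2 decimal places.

The normal force is N = mg cos 29° = 169.711 N. With F at its minimum the package is on the verge of sliding down, so static friction is at its maximum μ_s N = 0.17 × 169.711 = 28.851 N and acts up the slope.
Equilibrium along the incline: F + μ_s N = mg sin 29°, so F = 94.072 − 28.851 = 65.221 N.

65.22 N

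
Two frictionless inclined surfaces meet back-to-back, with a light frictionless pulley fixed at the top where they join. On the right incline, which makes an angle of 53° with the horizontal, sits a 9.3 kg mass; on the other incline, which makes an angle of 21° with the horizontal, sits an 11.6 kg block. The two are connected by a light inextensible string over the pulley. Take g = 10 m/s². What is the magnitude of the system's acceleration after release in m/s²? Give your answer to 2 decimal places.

Resolve each weight along its own incline: the 9.3 kg mass has component 9.3 × 10 × sin 53° = 74.273 N down its slope, and the 11.6 kg mass has 11.6 × 10 × sin 21° = 41.571 N down its slope.
The 9.3 kg side's 74.273 N exceeds the other side's 41.571 N, so that mass slides down and the 11.6 kg mass slides up. Taking that direction as positive, Newton's second law for the whole system gives 74.273 − 41.571 = (9.3 + 11.6) a, so a = 32.702 / 20.9 = 1.5647 m/s².

1.56 m/s²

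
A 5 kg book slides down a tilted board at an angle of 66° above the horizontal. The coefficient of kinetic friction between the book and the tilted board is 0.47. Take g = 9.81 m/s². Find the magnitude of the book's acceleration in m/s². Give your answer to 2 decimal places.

Resolving the weight along the incline: the component pulling the book down the slope is mg sin 66° = 5 × 9.81 × 0.9135 = 44.807 N, and the normal force is N = mg cos 66° = 5 × 9.81 × 0.4067 = 19.949 N.
Kinetic friction acts up the slope with magnitude f = μN = 0.47 × 19.949 = 9.376 N.
Net force along the incline is 44.807 − 9.376 = 35.431 N, so a = 35.431 / 5 = 7.0862 m/s².

7.09 m/s²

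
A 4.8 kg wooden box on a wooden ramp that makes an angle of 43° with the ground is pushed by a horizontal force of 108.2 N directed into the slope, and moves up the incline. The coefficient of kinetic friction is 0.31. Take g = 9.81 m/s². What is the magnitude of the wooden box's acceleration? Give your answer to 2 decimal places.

The horizontal push has components F cos 43° = 108.2 × 0.7314 = 79.137 N up the incline and F sin 43° = 108.2 × 0.6820 = 73.792 N pressing into the surface.
The normal force is therefore N = mg cos 43° + F sin 43° = 34.440 + 73.792 = 108.232 N, and kinetic friction down the slope is μN = 0.31 × 108.232 = 33.552 N.
Along the incline: F cos 43° − mg sin 43° − μN = ma, so 79.137 − 32.114 − 33.552 = 4.8 a, giving a = 2.8065 m/s².

2.81 m/s²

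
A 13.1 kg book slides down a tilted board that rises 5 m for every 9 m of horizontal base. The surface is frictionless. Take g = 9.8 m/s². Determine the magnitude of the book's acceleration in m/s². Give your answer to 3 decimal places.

Resolving the weight along the incline: the component pulling the book down the slope is mg sin 29.05° = 13.1 × 9.8 × 0.4856 = 62.341 N, and the normal force is N = mg cos 29.05° = 13.1 × 9.8 × 0.8742 = 112.230 N.
With no friction the net force along the incline is 62.341 N, so a = g sin 29.05° = 62.341 / 13.1 = 4.7589 m/s².

4.759 m/s²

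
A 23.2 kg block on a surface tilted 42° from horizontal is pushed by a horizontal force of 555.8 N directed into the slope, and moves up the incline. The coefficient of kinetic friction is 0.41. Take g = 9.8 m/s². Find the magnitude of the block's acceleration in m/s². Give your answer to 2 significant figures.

The horizontal push has components F cos 42° = 555.8 × 0.7431 = 413.015 N up the incline and F sin 42° = 555.8 × 0.6691 = 371.886 N pressing into the surface.
The normal force is therefore N = mg cos 42° + F sin 42° = 168.951 + 371.886 = 540.837 N, and kinetic friction down the slope is μN = 0.41 × 540.837 = 221.743 N.
Along the incline: F cos 42° − mg sin 42° − μN = ma, so 413.015 − 152.127 − 221.743 = 23.2 a, giving a = 1.6873 m/s².

1.7 m/s²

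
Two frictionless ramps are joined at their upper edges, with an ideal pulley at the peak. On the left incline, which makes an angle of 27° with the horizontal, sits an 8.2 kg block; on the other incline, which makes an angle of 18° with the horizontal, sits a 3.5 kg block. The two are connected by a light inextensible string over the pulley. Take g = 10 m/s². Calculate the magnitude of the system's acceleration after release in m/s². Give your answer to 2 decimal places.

Resolve each weight along its own incline: the 8.2 kg mass has component 8.2 × 10 × sin 27° = 37.227 N down its slope, and the 3.5 kg mass has 3.5 × 10 × sin 18° = 10.816 N down its slope.
The 8.2 kg side's 37.227 N exceeds the other side's 10.816 N, so that mass slides down and the 3.5 kg mass slides up. Taking that direction as positive, Newton's second law for the whole system gives 37.227 − 10.816 = (8.2 + 3.5) a, so a = 26.411 / 11.7 = 2.2574 m/s².

2.26 m/s²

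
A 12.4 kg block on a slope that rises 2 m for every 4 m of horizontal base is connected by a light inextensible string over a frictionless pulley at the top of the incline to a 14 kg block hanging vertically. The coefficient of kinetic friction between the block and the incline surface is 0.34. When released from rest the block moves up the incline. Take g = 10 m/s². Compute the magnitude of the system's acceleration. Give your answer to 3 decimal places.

1.774 m/s²

For the block on the incline: the weight component along the slope is m₁g sin 26.57° = 12.4 × 10 × 0.4472 = 55.453 N and the normal force is N = m₁g cos 26.57° = 110.909 N.
Kinetic friction opposes the block's motion up the incline: f = μN = 0.34 × 110.909 = 37.709 N acting down the slope.
Newton's second law for the block (up-slope positive): T − 55.453 − 37.709 = 12.4 a. For the hanging block (downward positive): 14 × 10 − T = 14 a.
Adding the two equations eliminates T: 46.838 = 26.4 a, so a = 1.7742 m/s².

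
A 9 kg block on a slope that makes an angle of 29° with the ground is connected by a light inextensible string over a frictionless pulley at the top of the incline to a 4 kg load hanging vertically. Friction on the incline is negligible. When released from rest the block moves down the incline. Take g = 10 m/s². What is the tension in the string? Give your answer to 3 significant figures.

For the block on the incline: the weight component along the slope is m₁g sin 29° = 9 × 10 × 0.4848 = 43.632 N and the normal force is N = m₁g cos 29° = 78.716 N.
Newton's second law for the block (down-slope positive): 43.632 − T = 9 a. For the hanging load (upward positive): T − 4 × 10 = 4 a.
Adding the two equations eliminates T: 3.632 = 13 a, so a = 0.2794 m/s².
Then from the hanging load's equation, T = 4 × (10 + 0.2794) = 41.118 N.

41.1 N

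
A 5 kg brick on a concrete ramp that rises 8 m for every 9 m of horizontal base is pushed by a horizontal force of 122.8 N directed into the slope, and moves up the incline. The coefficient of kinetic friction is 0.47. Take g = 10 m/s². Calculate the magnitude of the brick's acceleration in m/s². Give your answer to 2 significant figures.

The horizontal push has components F cos 41.63° = 122.8 × 0.7474 = 91.781 N up the incline and F sin 41.63° = 122.8 × 0.6644 = 81.588 N pressing into the surface.
The normal force is therefore N = mg cos 41.63° + F sin 41.63° = 37.370 + 81.588 = 118.958 N, and kinetic friction down the slope is μN = 0.47 × 118.958 = 55.910 N.
Along the incline: F cos 41.63° − mg sin 41.63° − μN = ma, so 91.781 − 33.220 − 55.910 = 5 a, giving a = 0.5302 m/s².

0.53 m/s²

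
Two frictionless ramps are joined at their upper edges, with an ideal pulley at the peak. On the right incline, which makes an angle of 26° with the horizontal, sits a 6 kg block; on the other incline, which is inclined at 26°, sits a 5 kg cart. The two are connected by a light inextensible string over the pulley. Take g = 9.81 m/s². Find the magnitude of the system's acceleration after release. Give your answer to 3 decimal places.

0.391 m/s²

Resolve each weight along its own incline: the 6 kg mass has component 6 × 9.81 × sin 26° = 25.803 N down its slope, and the 5 kg mass has 5 × 9.81 × sin 26° = 21.502 N down its slope.
The 6 kg side's 25.803 N exceeds the other side's 21.502 N, so that mass slides down and the 5 kg mass slides up. Taking that direction as positive, Newton's second law for the whole system gives 25.803 − 21.502 = (6 + 5) a, so a = 4.301 / 11 = 0.3910 m/s².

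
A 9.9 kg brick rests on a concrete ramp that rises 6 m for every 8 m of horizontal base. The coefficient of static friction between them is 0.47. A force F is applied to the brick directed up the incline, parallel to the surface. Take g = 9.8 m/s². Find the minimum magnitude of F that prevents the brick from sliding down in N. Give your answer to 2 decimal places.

21.73 N

The normal force is N = mg cos 36.87° = 77.616 N. With F at its minimum the brick is on the verge of sliding down, so static friction is at its maximum μ_s N = 0.47 × 77.616 = 36.480 N and acts up the slope.
Equilibrium along the incline: F + μ_s N = mg sin 36.87°, so F = 58.212 − 36.480 = 21.732 N.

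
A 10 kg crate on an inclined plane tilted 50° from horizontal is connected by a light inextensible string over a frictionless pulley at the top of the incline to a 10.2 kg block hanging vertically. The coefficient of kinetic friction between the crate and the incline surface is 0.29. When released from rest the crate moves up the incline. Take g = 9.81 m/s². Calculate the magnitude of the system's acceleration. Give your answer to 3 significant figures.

For the crate on the incline: the weight component along the slope is m₁g sin 50° = 10 × 9.81 × 0.7660 = 75.145 N and the normal force is N = m₁g cos 50° = 63.057 N.
Kinetic friction opposes the crate's motion up the incline: f = μN = 0.29 × 63.057 = 18.287 N acting down the slope.
Newton's second law for the crate (up-slope positive): T − 75.145 − 18.287 = 10 a. For the hanging block (downward positive): 10.2 × 9.81 − T = 10.2 a.
Adding the two equations eliminates T: 6.630 = 20.2 a, so a = 0.3282 m/s².

0.328 m/s²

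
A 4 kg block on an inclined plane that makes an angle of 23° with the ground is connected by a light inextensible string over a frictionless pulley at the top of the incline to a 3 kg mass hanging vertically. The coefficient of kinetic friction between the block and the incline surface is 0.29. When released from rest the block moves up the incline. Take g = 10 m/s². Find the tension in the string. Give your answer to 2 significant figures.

For the block on the incline: the weight component along the slope is m₁g sin 23° = 4 × 10 × 0.3907 = 15.628 N and the normal force is N = m₁g cos 23° = 36.820 N.
Kinetic friction opposes the block's motion up the incline: f = μN = 0.29 × 36.820 = 10.678 N acting down the slope.
Newton's second law for the block (up-slope positive): T − 15.628 − 10.678 = 4 a. For the hanging mass (downward positive): 3 × 10 − T = 3 a.
Adding the two equations eliminates T: 3.694 = 7 a, so a = 0.5277 m/s².
Then from the hanging mass's equation, T = 3 × (10 − 0.5277) = 28.417 N.

28 N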